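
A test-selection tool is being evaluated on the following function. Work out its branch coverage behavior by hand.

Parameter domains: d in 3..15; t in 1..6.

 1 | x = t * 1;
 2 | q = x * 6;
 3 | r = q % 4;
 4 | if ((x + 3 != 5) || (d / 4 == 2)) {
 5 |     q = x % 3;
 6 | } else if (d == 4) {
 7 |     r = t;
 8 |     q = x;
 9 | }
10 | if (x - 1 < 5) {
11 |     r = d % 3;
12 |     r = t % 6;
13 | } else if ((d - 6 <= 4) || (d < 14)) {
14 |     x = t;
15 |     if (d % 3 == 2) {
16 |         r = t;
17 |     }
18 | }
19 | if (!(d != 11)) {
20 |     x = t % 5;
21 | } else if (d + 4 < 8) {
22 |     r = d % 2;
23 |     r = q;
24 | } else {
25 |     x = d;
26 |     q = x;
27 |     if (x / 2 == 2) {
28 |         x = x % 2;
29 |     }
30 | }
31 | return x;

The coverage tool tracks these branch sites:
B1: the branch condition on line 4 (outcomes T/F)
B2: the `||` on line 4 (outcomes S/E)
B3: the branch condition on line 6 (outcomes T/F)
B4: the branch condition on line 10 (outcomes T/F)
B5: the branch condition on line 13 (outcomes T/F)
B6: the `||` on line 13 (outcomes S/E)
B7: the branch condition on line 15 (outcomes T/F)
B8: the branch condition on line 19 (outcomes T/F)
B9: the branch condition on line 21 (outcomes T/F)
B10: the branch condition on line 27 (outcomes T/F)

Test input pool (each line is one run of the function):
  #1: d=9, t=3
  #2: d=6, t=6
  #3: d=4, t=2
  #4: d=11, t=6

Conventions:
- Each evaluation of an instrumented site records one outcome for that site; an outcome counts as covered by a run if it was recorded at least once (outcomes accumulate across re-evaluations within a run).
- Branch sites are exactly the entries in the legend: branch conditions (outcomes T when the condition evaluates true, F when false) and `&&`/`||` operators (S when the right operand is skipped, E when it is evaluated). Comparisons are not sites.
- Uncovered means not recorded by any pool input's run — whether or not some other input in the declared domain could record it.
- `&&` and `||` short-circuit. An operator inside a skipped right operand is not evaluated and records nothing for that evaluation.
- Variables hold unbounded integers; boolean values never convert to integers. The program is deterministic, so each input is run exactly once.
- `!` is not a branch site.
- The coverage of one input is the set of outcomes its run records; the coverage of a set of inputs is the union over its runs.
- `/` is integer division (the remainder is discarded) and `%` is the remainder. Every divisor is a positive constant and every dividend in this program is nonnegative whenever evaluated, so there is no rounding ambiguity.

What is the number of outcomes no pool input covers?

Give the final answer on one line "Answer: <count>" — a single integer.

run #1 (d=9, t=3) records B1=T, B2=S, B4=T, B8=F, B9=F, B10=F
run #2 (d=6, t=6) records B1=T, B2=S, B4=F, B5=T, B6=S, B7=F, B8=F, B9=F, B10=F
run #3 (d=4, t=2) records B1=F, B2=E, B3=T, B4=T, B8=F, B9=F, B10=T
run #4 (d=11, t=6) records B1=T, B2=S, B4=F, B5=T, B6=E, B7=T, B8=T
union over the pool: B1=T, B1=F, B2=S, B2=E, B3=T, B4=T, B4=F, B5=T, B6=S, B6=E, B7=T, B7=F, B8=T, B8=F, B9=F, B10=T, B10=F
uncovered (3 of 20): B3=F, B5=F, B9=T

Answer: 3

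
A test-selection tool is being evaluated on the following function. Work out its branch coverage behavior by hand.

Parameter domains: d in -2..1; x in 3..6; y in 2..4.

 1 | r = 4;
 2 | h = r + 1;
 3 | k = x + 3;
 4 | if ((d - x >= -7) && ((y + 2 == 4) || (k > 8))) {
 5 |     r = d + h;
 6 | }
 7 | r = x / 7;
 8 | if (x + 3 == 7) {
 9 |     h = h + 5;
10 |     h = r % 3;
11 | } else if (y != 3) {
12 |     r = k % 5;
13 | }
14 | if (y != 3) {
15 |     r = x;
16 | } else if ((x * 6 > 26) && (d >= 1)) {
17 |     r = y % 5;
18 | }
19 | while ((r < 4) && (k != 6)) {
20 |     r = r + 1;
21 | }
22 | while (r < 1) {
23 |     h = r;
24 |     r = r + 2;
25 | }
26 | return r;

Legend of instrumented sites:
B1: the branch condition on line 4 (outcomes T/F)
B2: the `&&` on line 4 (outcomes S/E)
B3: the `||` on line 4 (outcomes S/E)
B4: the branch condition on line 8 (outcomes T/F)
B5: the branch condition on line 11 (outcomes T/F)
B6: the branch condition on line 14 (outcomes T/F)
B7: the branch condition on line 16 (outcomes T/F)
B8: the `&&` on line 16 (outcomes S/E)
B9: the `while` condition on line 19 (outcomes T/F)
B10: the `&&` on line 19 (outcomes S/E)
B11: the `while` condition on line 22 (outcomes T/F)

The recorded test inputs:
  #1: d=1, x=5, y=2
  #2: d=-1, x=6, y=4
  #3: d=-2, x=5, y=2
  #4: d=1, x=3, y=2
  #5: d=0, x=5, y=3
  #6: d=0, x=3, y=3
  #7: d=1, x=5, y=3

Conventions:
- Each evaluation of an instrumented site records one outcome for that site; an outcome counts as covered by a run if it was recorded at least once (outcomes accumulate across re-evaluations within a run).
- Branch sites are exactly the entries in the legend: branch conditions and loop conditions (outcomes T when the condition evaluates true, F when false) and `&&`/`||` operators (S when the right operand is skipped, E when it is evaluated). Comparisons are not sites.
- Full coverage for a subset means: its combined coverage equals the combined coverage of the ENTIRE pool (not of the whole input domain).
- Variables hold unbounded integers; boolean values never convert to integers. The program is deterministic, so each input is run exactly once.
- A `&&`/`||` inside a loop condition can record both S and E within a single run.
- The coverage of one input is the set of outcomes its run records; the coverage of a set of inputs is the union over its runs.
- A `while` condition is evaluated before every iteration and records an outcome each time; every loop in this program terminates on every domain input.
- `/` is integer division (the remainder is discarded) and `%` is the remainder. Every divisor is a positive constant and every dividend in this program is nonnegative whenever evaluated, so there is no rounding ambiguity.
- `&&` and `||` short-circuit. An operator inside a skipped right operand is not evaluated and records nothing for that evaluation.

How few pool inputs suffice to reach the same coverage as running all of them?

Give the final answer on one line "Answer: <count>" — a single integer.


input #1 (d=1, x=5, y=2): covers B1=T, B2=E, B3=S, B4=F, B5=T, B6=T, B9=F, B10=S, B11=F
input #2 (d=-1, x=6, y=4): covers B1=T, B2=E, B3=E, B4=F, B5=T, B6=T, B9=F, B10=S, B11=F
input #3 (d=-2, x=5, y=2): covers B1=T, B2=E, B3=S, B4=F, B5=T, B6=T, B9=F, B10=S, B11=F
input #4 (d=1, x=3, y=2): covers B1=T, B2=E, B3=S, B4=F, B5=T, B6=T, B9=F, B10=E, B11=F
input #5 (d=0, x=5, y=3): covers B1=F, B2=E, B3=E, B4=F, B5=F, B6=F, B7=F, B8=E, B9=T, B9=F, B10=S, B10=E, B11=F
input #6 (d=0, x=3, y=3): covers B1=F, B2=E, B3=E, B4=F, B5=F, B6=F, B7=F, B8=S, B9=F, B10=E, B11=T, B11=F
input #7 (d=1, x=5, y=3): covers B1=F, B2=E, B3=E, B4=F, B5=F, B6=F, B7=T, B8=E, B9=T, B9=F, B10=S, B10=E, B11=F
together the pool reaches 20 outcomes: B1=T, B1=F, B2=E, B3=S, B3=E, B4=F, B5=T, B5=F, B6=T, B6=F, B7=T, B7=F, B8=S, B8=E, B9=T, B9=F, B10=S, B10=E, B11=T, B11=F
no size-1 subset reaches all 20 outcomes (best union: 13/20)
no size-2 subset reaches all 20 outcomes (best union: 17/20)
inputs {1, 6, 7} (size 3) cover everything; no size-3 subset with a lexicographically smaller index list covers all 20
Answer: 3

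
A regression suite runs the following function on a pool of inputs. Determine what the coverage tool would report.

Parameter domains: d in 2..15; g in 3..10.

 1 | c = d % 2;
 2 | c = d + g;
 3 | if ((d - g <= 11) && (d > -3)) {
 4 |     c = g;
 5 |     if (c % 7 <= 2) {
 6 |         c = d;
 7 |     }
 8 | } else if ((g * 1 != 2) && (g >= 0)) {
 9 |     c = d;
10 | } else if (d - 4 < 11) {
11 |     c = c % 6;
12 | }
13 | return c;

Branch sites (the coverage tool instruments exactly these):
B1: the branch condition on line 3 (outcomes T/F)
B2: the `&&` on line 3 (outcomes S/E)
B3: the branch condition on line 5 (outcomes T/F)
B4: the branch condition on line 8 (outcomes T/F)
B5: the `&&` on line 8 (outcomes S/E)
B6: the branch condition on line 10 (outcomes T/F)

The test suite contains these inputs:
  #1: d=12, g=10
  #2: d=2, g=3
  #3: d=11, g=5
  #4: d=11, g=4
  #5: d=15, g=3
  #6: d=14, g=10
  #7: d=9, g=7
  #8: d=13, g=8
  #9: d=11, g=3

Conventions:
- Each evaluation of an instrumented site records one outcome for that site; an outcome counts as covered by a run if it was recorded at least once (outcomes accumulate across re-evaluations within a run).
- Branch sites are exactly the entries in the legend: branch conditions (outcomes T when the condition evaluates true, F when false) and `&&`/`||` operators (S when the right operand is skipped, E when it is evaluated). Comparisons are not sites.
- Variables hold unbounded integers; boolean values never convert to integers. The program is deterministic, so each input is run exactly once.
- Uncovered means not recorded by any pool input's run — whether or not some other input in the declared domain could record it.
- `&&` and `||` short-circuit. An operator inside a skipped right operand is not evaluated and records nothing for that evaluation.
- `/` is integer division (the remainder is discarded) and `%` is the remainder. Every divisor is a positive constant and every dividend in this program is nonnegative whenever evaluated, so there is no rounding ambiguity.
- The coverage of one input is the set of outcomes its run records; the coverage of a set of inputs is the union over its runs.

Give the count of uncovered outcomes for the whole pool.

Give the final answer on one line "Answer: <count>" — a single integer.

run #1 (d=12, g=10) runs B2->E, B1->T, B3->F; records B1=T, B2=E, B3=F
run #2 (d=2, g=3) runs B2->E, B1->T, B3->F; records B1=T, B2=E, B3=F
run #3 (d=11, g=5) runs B2->E, B1->T, B3->F; records B1=T, B2=E, B3=F
run #4 (d=11, g=4) runs B2->E, B1->T, B3->F; records B1=T, B2=E, B3=F
run #5 (d=15, g=3) runs B2->S, B1->F, B5->E, B4->T; records B1=F, B2=S, B4=T, B5=E
run #6 (d=14, g=10) runs B2->E, B1->T, B3->F; records B1=T, B2=E, B3=F
run #7 (d=9, g=7) runs B2->E, B1->T, B3->T; records B1=T, B2=E, B3=T
run #8 (d=13, g=8) runs B2->E, B1->T, B3->T; records B1=T, B2=E, B3=T
run #9 (d=11, g=3) runs B2->E, B1->T, B3->F; records B1=T, B2=E, B3=F
union over the pool: B1=T, B1=F, B2=S, B2=E, B3=T, B3=F, B4=T, B5=E
uncovered (4 of 12): B4=F, B5=S, B6=T, B6=F

Answer: 4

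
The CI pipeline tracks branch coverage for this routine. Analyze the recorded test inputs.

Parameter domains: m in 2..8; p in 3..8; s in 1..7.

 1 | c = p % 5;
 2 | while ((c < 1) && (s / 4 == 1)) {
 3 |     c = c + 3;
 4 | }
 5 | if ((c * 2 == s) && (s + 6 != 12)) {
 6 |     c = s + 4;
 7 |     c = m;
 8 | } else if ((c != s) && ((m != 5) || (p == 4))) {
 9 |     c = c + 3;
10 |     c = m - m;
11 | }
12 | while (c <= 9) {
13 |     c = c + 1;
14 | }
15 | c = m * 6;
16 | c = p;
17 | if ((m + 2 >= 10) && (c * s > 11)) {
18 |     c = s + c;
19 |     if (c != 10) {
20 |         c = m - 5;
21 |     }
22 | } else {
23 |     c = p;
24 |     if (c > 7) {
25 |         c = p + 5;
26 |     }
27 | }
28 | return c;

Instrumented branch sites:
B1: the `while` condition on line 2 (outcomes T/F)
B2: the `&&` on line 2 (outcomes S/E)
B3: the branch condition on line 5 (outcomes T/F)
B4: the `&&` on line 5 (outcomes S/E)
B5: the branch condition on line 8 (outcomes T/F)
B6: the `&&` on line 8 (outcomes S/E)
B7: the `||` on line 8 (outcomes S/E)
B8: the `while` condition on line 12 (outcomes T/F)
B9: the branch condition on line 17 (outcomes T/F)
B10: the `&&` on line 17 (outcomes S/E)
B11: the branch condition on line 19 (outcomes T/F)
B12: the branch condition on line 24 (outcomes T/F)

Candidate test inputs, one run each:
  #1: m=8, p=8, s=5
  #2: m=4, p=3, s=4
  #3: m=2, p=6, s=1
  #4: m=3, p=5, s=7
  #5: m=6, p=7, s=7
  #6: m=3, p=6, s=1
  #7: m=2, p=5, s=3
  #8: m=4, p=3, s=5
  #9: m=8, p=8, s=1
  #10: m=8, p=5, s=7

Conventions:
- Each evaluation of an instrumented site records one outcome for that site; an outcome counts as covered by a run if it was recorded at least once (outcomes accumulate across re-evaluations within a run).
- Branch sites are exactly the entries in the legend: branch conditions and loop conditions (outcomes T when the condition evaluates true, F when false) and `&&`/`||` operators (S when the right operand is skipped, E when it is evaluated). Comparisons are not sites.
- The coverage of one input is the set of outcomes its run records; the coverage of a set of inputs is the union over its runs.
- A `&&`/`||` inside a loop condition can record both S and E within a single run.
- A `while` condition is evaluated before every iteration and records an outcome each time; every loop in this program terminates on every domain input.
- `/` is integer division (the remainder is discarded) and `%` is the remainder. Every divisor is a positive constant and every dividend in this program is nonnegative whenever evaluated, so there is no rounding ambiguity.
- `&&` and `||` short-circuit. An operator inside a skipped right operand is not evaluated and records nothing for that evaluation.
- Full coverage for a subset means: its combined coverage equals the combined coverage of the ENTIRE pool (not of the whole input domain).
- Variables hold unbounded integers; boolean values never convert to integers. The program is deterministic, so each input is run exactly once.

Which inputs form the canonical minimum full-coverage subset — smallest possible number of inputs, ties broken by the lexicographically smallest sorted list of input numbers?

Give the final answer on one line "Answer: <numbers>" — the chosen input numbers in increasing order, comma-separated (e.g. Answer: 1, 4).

run #1 (m=8, p=8, s=5) runs B2->S, B1->F, B4->S, B3->F, B6->E, B7->S, B5->T, B8->T, B8->T, B8->T, B8->T, B8->T, B8->T, B8->T, ...; records B1=F, B2=S, B3=F, B4=S, B5=T, B6=E, B7=S, B8=T, B8=F, B9=T, B10=E, B11=T
run #2 (m=4, p=3, s=4) runs B2->S, B1->F, B4->S, B3->F, B6->E, B7->S, B5->T, B8->T, B8->T, B8->T, B8->T, B8->T, B8->T, B8->T, ...; records B1=F, B2=S, B3=F, B4=S, B5=T, B6=E, B7=S, B8=T, B8=F, B9=F, B10=S, B12=F
run #3 (m=2, p=6, s=1) runs B2->S, B1->F, B4->S, B3->F, B6->S, B5->F, B8->T, B8->T, B8->T, B8->T, B8->T, B8->T, B8->T, B8->T, ...; records B1=F, B2=S, B3=F, B4=S, B5=F, B6=S, B8=T, B8=F, B9=F, B10=S, B12=F
run #4 (m=3, p=5, s=7) runs B2->E, B1->T, B2->S, B1->F, B4->S, B3->F, B6->E, B7->S, B5->T, B8->T, B8->T, B8->T, B8->T, B8->T, ...; records B1=T, B1=F, B2=S, B2=E, B3=F, B4=S, B5=T, B6=E, B7=S, B8=T, B8=F, B9=F, B10=S, B12=F
run #5 (m=6, p=7, s=7) runs B2->S, B1->F, B4->S, B3->F, B6->E, B7->S, B5->T, B8->T, B8->T, B8->T, B8->T, B8->T, B8->T, B8->T, ...; records B1=F, B2=S, B3=F, B4=S, B5=T, B6=E, B7=S, B8=T, B8=F, B9=F, B10=S, B12=F
run #6 (m=3, p=6, s=1) runs B2->S, B1->F, B4->S, B3->F, B6->S, B5->F, B8->T, B8->T, B8->T, B8->T, B8->T, B8->T, B8->T, B8->T, ...; records B1=F, B2=S, B3=F, B4=S, B5=F, B6=S, B8=T, B8=F, B9=F, B10=S, B12=F
run #7 (m=2, p=5, s=3) runs B2->E, B1->F, B4->S, B3->F, B6->E, B7->S, B5->T, B8->T, B8->T, B8->T, B8->T, B8->T, B8->T, B8->T, ...; records B1=F, B2=E, B3=F, B4=S, B5=T, B6=E, B7=S, B8=T, B8=F, B9=F, B10=S, B12=F
run #8 (m=4, p=3, s=5) runs B2->S, B1->F, B4->S, B3->F, B6->E, B7->S, B5->T, B8->T, B8->T, B8->T, B8->T, B8->T, B8->T, B8->T, ...; records B1=F, B2=S, B3=F, B4=S, B5=T, B6=E, B7=S, B8=T, B8=F, B9=F, B10=S, B12=F
run #9 (m=8, p=8, s=1) runs B2->S, B1->F, B4->S, B3->F, B6->E, B7->S, B5->T, B8->T, B8->T, B8->T, B8->T, B8->T, B8->T, B8->T, ...; records B1=F, B2=S, B3=F, B4=S, B5=T, B6=E, B7=S, B8=T, B8=F, B9=F, B10=E, B12=T
run #10 (m=8, p=5, s=7) runs B2->E, B1->T, B2->S, B1->F, B4->S, B3->F, B6->E, B7->S, B5->T, B8->T, B8->T, B8->T, B8->T, B8->T, ...; records B1=T, B1=F, B2=S, B2=E, B3=F, B4=S, B5=T, B6=E, B7=S, B8=T, B8=F, B9=T, B10=E, B11=T
union over all inputs: B1=T, B1=F, B2=S, B2=E, B3=F, B4=S, B5=T, B5=F, B6=S, B6=E, B7=S, B8=T, B8=F, B9=T, B9=F, B10=S, B10=E, B11=T, B12=T, B12=F (20 outcomes)
checked all size-1 subsets: none covers 20 outcomes (max 14/20)
checked all size-2 subsets: none covers 20 outcomes (max 19/20)
the canonical winner is {3, 9, 10}: size 3, full 20-outcome coverage, earliest index list among size-3 covers

Answer: 3, 9, 10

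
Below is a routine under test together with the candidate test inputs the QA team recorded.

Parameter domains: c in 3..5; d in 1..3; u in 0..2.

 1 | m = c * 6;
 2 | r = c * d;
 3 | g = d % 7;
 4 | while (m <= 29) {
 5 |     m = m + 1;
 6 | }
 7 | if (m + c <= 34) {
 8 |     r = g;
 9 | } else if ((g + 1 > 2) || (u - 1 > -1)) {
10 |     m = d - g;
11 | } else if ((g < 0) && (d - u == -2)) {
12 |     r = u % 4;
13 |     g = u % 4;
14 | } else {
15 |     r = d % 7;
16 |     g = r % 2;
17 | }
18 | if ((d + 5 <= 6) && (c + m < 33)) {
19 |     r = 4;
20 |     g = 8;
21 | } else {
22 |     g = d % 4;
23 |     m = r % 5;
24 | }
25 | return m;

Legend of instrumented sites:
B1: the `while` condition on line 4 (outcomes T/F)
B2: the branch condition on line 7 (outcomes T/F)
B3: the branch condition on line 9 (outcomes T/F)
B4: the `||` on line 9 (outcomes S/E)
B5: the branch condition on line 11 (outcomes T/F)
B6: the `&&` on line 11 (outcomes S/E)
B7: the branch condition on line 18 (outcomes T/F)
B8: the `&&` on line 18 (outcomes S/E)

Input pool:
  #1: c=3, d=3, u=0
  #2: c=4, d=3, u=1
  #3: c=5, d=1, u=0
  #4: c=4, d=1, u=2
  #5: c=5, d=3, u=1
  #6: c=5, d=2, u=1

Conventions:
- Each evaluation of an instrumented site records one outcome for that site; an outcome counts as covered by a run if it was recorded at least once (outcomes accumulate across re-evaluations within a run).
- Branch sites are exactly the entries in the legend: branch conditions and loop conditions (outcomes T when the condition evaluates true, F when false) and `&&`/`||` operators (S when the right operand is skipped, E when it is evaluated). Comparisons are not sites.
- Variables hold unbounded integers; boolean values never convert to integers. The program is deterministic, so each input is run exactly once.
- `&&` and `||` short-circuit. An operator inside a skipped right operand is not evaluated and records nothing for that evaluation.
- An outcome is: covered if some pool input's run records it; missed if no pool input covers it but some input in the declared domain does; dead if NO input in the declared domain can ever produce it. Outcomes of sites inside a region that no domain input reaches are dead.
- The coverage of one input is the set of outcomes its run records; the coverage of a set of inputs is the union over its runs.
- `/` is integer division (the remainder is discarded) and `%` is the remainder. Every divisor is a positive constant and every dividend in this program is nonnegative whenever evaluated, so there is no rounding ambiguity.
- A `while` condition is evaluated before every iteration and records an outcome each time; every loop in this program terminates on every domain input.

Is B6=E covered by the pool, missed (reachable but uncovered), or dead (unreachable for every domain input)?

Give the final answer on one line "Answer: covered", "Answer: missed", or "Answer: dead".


no pool input records B6=E
checking all 27 inputs in the declared domain: B6=E is never recorded -> dead
Answer: dead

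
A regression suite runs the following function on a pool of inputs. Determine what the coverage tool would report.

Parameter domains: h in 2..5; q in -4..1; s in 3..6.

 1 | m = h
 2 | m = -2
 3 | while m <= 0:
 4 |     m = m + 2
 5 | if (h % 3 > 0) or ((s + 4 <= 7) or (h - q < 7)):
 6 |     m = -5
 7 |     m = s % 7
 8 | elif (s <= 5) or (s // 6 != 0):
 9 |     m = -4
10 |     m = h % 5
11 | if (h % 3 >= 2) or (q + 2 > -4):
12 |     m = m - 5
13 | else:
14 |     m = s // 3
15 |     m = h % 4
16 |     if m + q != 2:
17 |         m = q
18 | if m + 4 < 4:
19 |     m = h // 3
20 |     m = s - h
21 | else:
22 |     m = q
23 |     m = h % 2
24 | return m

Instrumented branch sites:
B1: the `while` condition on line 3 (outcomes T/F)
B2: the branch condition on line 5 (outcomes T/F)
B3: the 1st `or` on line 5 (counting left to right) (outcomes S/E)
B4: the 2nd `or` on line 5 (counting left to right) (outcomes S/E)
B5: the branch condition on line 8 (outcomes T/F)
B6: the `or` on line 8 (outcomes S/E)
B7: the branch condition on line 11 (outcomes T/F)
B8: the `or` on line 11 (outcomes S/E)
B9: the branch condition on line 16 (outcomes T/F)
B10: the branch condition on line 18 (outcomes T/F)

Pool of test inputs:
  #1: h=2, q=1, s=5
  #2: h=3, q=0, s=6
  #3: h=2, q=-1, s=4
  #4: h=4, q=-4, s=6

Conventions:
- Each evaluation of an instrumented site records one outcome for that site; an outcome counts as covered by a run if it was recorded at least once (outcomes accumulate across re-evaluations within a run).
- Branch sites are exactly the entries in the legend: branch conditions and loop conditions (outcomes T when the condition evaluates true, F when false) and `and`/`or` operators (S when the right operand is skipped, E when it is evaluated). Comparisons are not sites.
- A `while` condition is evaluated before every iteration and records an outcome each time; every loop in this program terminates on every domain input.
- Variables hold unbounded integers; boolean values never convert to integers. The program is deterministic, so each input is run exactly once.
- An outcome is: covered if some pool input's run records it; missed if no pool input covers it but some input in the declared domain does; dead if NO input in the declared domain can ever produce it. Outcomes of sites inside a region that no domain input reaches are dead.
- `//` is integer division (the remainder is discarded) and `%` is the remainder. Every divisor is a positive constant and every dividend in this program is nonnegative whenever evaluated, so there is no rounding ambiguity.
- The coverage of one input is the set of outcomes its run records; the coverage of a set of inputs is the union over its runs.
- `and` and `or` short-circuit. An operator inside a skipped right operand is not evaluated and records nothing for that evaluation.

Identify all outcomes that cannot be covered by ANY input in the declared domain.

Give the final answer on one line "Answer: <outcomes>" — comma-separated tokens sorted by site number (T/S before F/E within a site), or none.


checking every outcome against all 96 domain inputs:
  B5=F: never recorded by any domain input -> dead
  B7=F: never recorded by any domain input -> dead
  B9=T: never recorded by any domain input -> dead
  B9=F: never recorded by any domain input -> dead
  reachable outcomes have witnesses, e.g. B1=T (e.g. h=2, q=-4, s=3), B1=F (e.g. h=2, q=-4, s=3), B2=T (e.g. h=2, q=-4, s=3), B2=F (e.g. h=3, q=-4, s=4)
Answer: B5=F, B7=F, B9=T, B9=F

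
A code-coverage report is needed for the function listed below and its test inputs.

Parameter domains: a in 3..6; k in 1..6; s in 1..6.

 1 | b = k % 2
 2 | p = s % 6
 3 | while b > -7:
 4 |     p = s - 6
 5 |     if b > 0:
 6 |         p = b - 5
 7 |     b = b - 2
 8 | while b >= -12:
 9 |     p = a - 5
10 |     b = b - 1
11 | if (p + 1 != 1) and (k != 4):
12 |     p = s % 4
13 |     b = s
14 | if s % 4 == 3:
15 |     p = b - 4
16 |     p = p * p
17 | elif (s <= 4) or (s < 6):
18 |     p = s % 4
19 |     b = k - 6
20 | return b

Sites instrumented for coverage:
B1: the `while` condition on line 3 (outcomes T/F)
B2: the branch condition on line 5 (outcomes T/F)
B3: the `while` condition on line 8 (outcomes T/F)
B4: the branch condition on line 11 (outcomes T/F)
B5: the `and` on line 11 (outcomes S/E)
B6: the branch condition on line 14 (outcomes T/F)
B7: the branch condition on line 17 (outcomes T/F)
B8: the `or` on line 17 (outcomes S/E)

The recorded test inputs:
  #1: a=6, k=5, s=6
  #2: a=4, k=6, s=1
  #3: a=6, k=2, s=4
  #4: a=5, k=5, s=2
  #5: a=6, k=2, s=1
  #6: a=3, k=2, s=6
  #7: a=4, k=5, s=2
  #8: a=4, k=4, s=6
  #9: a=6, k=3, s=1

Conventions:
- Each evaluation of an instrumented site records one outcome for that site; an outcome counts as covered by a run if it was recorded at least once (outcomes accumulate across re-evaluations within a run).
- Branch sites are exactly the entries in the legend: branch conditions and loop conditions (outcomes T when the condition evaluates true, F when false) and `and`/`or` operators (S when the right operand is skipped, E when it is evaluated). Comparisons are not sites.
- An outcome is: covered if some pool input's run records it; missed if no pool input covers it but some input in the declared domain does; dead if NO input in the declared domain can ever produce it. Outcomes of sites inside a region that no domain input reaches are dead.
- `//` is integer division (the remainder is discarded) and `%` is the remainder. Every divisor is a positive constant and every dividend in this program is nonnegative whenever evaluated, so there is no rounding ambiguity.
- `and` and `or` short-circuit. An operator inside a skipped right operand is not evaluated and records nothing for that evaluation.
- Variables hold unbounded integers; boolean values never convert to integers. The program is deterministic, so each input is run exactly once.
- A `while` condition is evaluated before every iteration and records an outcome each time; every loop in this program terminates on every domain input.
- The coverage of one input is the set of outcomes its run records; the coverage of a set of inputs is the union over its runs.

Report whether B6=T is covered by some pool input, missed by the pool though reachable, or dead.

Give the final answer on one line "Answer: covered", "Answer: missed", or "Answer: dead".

no pool input records B6=T
but domain input (a=3, k=1, s=3) does record it -> reachable, so missed

Answer: missed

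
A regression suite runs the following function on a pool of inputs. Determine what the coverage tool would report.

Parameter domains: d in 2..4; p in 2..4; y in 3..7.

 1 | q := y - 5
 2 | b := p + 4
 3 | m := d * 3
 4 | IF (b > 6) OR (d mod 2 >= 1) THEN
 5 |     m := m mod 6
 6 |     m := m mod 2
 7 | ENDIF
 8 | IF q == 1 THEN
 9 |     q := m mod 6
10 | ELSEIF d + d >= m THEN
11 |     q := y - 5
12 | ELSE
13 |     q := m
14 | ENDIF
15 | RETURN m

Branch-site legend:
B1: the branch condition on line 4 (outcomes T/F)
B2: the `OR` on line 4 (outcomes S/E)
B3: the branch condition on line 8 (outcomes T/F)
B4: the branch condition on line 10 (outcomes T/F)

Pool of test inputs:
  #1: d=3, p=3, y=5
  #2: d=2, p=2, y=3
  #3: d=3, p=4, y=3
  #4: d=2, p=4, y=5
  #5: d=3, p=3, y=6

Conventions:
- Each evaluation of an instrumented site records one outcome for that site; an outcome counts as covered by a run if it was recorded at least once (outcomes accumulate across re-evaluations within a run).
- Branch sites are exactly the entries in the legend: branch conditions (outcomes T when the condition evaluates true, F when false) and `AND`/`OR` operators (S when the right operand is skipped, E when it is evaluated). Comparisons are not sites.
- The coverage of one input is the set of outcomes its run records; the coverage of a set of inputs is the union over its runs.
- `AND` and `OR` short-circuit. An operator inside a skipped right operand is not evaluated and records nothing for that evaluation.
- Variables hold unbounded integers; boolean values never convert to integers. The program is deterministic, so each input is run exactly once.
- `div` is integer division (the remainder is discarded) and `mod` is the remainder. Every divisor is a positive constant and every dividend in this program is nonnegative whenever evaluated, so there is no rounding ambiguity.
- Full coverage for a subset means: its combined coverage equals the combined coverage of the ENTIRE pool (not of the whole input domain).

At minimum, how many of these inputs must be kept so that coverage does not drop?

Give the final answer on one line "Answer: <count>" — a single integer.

input #1 (d=3, p=3, y=5): events B2->S, B1->T, B3->F, B4->T; covers B1=T, B2=S, B3=F, B4=T
input #2 (d=2, p=2, y=3): events B2->E, B1->F, B3->F, B4->F; covers B1=F, B2=E, B3=F, B4=F
input #3 (d=3, p=4, y=3): events B2->S, B1->T, B3->F, B4->T; covers B1=T, B2=S, B3=F, B4=T
input #4 (d=2, p=4, y=5): events B2->S, B1->T, B3->F, B4->T; covers B1=T, B2=S, B3=F, B4=T
input #5 (d=3, p=3, y=6): events B2->S, B1->T, B3->T; covers B1=T, B2=S, B3=T
union over all inputs: B1=T, B1=F, B2=S, B2=E, B3=T, B3=F, B4=T, B4=F (8 outcomes)
size 1 is not enough: best union over all size-1 subsets is 4/8
size 2 is not enough: best union over all size-2 subsets is 7/8
at size 3, {1, 2, 5} reaches all 8 outcomes; every lexicographically earlier size-3 subset fails

Answer: 3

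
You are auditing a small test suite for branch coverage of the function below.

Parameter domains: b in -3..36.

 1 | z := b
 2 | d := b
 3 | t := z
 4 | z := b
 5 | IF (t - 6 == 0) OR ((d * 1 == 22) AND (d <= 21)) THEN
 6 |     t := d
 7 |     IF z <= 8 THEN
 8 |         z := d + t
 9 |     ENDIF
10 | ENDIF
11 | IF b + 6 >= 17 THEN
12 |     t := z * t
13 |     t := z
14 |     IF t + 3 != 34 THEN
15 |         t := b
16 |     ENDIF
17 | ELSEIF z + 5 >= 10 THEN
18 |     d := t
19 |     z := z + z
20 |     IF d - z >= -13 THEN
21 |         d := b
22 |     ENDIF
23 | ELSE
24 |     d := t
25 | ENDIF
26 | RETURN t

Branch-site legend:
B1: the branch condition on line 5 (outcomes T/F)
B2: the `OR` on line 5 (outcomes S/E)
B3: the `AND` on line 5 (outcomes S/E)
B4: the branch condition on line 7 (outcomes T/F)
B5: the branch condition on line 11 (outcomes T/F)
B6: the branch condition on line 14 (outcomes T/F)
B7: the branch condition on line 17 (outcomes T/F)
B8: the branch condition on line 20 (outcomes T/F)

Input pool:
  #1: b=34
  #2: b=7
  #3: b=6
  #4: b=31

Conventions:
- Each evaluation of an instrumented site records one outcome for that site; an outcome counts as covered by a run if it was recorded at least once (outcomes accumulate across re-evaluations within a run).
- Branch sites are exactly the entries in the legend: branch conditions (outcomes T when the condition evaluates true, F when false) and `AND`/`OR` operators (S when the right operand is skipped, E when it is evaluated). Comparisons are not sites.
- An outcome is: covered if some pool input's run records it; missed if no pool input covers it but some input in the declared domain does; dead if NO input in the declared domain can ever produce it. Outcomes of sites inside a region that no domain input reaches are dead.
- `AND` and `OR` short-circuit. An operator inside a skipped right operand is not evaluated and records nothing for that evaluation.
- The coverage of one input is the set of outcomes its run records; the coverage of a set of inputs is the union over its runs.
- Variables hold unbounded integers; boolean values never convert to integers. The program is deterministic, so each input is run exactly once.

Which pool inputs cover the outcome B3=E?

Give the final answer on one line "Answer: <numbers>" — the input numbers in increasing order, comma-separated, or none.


input #1 (b=34): does not record B3=E
input #2 (b=7): does not record B3=E
input #3 (b=6): does not record B3=E
input #4 (b=31): does not record B3=E
Answer: none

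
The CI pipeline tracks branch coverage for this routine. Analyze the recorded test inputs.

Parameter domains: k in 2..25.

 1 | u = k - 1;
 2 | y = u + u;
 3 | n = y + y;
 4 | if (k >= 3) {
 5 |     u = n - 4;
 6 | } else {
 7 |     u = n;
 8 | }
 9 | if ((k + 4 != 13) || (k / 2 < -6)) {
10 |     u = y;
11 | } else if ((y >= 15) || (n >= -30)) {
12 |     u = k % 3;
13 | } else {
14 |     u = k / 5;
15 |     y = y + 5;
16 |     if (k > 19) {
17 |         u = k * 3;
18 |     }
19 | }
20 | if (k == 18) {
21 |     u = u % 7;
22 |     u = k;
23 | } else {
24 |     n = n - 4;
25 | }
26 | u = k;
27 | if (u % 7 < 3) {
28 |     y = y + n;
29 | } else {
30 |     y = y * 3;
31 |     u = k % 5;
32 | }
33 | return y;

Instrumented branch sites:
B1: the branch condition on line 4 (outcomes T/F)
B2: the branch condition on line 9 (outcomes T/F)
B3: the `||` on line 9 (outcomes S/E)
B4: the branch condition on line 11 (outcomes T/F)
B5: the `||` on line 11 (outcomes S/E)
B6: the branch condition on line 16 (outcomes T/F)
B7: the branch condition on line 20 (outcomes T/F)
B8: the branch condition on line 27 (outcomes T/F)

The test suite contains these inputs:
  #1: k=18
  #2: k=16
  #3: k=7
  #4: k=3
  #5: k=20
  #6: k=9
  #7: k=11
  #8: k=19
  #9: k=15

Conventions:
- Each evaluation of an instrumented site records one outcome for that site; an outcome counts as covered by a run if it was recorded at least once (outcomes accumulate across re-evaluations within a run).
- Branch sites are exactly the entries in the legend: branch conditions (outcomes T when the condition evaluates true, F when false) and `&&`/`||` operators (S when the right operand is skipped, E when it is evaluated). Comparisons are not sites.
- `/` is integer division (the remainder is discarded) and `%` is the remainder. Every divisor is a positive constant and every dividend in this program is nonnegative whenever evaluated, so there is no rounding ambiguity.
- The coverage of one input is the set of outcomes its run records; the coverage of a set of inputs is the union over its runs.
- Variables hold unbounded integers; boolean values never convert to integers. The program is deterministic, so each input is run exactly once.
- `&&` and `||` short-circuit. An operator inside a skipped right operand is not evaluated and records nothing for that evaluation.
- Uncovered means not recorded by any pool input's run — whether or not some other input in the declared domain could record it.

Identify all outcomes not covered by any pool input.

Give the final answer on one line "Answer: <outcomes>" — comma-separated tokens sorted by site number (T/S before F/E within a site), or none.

input #1, k=18: events B1->T, B3->S, B2->T, B7->T, B8->F; outcomes B1=T, B2=T, B3=S, B7=T, B8=F
input #2, k=16: events B1->T, B3->S, B2->T, B7->F, B8->T; outcomes B1=T, B2=T, B3=S, B7=F, B8=T
input #3, k=7: events B1->T, B3->S, B2->T, B7->F, B8->T; outcomes B1=T, B2=T, B3=S, B7=F, B8=T
input #4, k=3: events B1->T, B3->S, B2->T, B7->F, B8->F; outcomes B1=T, B2=T, B3=S, B7=F, B8=F
input #5, k=20: events B1->T, B3->S, B2->T, B7->F, B8->F; outcomes B1=T, B2=T, B3=S, B7=F, B8=F
input #6, k=9: events B1->T, B3->E, B2->F, B5->S, B4->T, B7->F, B8->T; outcomes B1=T, B2=F, B3=E, B4=T, B5=S, B7=F, B8=T
input #7, k=11: events B1->T, B3->S, B2->T, B7->F, B8->F; outcomes B1=T, B2=T, B3=S, B7=F, B8=F
input #8, k=19: events B1->T, B3->S, B2->T, B7->F, B8->F; outcomes B1=T, B2=T, B3=S, B7=F, B8=F
input #9, k=15: events B1->T, B3->S, B2->T, B7->F, B8->T; outcomes B1=T, B2=T, B3=S, B7=F, B8=T
union over the pool: B1=T, B2=T, B2=F, B3=S, B3=E, B4=T, B5=S, B7=T, B7=F, B8=T, B8=F
uncovered (5 of 16): B1=F, B4=F, B5=E, B6=T, B6=F

Answer: B1=F, B4=F, B5=E, B6=T, B6=F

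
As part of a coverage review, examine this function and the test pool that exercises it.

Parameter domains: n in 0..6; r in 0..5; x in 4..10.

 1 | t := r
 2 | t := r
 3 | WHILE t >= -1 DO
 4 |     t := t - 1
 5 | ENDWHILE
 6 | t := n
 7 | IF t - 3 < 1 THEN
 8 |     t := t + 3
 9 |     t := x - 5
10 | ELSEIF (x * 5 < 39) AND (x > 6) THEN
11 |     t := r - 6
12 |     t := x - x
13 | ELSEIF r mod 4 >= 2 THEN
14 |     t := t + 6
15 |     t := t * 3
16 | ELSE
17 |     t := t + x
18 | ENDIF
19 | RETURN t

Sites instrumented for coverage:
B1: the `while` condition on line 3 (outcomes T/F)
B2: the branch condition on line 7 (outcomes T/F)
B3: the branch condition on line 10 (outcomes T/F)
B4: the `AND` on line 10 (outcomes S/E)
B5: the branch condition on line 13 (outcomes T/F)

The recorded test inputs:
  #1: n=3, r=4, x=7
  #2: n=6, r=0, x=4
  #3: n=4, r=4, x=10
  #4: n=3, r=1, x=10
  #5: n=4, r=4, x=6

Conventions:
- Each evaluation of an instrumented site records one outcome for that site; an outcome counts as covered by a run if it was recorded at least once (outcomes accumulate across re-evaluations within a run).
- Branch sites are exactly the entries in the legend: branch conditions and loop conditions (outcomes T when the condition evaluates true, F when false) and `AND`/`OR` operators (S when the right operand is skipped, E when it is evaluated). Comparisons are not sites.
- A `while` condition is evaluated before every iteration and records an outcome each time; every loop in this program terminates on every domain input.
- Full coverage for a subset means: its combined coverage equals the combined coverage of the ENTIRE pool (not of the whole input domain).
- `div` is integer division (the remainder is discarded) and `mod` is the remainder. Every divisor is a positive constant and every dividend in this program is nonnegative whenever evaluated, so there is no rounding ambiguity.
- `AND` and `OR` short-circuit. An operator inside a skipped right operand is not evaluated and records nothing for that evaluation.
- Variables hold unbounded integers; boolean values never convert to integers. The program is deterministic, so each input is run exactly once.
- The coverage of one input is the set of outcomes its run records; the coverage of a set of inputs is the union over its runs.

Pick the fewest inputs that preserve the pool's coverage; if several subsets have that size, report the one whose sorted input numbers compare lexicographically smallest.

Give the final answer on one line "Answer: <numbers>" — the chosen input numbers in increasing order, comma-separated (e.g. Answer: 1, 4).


input #1, n=3, r=4, x=7: events B1->T, B1->T, B1->T, B1->T, B1->T, B1->T, B1->F, B2->T; outcomes B1=T, B1=F, B2=T
input #2, n=6, r=0, x=4: events B1->T, B1->T, B1->F, B2->F, B4->E, B3->F, B5->F; outcomes B1=T, B1=F, B2=F, B3=F, B4=E, B5=F
input #3, n=4, r=4, x=10: events B1->T, B1->T, B1->T, B1->T, B1->T, B1->T, B1->F, B2->F, B4->S, B3->F, B5->F; outcomes B1=T, B1=F, B2=F, B3=F, B4=S, B5=F
input #4, n=3, r=1, x=10: events B1->T, B1->T, B1->T, B1->F, B2->T; outcomes B1=T, B1=F, B2=T
input #5, n=4, r=4, x=6: events B1->T, B1->T, B1->T, B1->T, B1->T, B1->T, B1->F, B2->F, B4->E, B3->F, B5->F; outcomes B1=T, B1=F, B2=F, B3=F, B4=E, B5=F
the full pool covers 8 outcomes: B1=T, B1=F, B2=T, B2=F, B3=F, B4=S, B4=E, B5=F
no size-1 subset reaches all 8 outcomes (best union: 6/8)
no size-2 subset reaches all 8 outcomes (best union: 7/8)
the canonical winner is {1, 2, 3}: size 3, full 8-outcome coverage, earliest index list among size-3 covers
Answer: 1, 2, 3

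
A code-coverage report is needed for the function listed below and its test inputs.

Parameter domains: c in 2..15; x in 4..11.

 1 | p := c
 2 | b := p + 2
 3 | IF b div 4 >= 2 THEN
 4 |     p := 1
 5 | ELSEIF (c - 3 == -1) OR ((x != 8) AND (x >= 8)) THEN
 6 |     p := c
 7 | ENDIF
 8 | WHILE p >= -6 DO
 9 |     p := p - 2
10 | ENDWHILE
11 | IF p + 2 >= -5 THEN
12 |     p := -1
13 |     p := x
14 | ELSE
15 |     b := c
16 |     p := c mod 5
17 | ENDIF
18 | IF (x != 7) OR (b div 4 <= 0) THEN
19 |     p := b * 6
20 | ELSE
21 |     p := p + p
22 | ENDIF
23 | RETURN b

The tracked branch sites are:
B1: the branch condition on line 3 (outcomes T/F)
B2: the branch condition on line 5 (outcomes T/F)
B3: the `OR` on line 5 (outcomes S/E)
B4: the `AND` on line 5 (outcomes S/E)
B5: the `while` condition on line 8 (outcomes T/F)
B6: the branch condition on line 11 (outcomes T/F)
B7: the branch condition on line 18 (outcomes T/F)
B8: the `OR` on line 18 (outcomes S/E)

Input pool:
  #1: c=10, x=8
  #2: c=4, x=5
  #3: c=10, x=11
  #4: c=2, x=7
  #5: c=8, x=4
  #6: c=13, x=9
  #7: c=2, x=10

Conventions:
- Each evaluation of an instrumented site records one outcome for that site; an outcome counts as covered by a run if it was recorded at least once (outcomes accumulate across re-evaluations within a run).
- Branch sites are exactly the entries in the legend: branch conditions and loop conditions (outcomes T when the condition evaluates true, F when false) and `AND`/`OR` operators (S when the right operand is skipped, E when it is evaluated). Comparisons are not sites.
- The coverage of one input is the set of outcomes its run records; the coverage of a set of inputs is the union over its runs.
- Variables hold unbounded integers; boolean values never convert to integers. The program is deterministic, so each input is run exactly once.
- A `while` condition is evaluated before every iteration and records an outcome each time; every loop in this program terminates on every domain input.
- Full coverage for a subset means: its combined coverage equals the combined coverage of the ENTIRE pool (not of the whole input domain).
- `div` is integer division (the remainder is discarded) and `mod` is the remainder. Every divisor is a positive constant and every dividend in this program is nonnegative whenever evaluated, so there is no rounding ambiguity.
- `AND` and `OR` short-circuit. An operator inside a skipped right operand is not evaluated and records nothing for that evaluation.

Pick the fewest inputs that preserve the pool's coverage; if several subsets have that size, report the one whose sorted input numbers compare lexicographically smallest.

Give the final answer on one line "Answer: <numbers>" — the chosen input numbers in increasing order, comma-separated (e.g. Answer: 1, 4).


run #1 (c=10, x=8) runs B1->T, B5->T, B5->T, B5->T, B5->T, B5->F, B6->T, B8->S, B7->T; records B1=T, B5=T, B5=F, B6=T, B7=T, B8=S
run #2 (c=4, x=5) runs B1->F, B3->E, B4->E, B2->F, B5->T, B5->T, B5->T, B5->T, B5->T, B5->T, B5->F, B6->F, B8->S, B7->T; records B1=F, B2=F, B3=E, B4=E, B5=T, B5=F, B6=F, B7=T, B8=S
run #3 (c=10, x=11) runs B1->T, B5->T, B5->T, B5->T, B5->T, B5->F, B6->T, B8->S, B7->T; records B1=T, B5=T, B5=F, B6=T, B7=T, B8=S
run #4 (c=2, x=7) runs B1->F, B3->S, B2->T, B5->T, B5->T, B5->T, B5->T, B5->T, B5->F, B6->F, B8->E, B7->T; records B1=F, B2=T, B3=S, B5=T, B5=F, B6=F, B7=T, B8=E
run #5 (c=8, x=4) runs B1->T, B5->T, B5->T, B5->T, B5->T, B5->F, B6->T, B8->S, B7->T; records B1=T, B5=T, B5=F, B6=T, B7=T, B8=S
run #6 (c=13, x=9) runs B1->T, B5->T, B5->T, B5->T, B5->T, B5->F, B6->T, B8->S, B7->T; records B1=T, B5=T, B5=F, B6=T, B7=T, B8=S
run #7 (c=2, x=10) runs B1->F, B3->S, B2->T, B5->T, B5->T, B5->T, B5->T, B5->T, B5->F, B6->F, B8->S, B7->T; records B1=F, B2=T, B3=S, B5=T, B5=F, B6=F, B7=T, B8=S
pool-wide coverage (14 outcomes): B1=T, B1=F, B2=T, B2=F, B3=S, B3=E, B4=E, B5=T, B5=F, B6=T, B6=F, B7=T, B8=S, B8=E
every size-1 subset falls short of the 14 outcomes (best: 9/14)
every size-2 subset falls short of the 14 outcomes (best: 12/14)
the canonical winner is {1, 2, 4}: size 3, full 14-outcome coverage, earliest index list among size-3 covers
Answer: 1, 2, 4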